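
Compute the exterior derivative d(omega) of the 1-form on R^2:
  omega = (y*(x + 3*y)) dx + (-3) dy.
d(omega) = (-x - 6*y) dx ∧ dy

For a 1-form omega = sum_i f_i dx_i, the exterior derivative is
  d(omega) = sum_{i < j} (∂f_j/∂x_i - ∂f_i/∂x_j) dx_i ∧ dx_j.
  coefficient of dx ∧ dy: ∂f_2/∂x - ∂f_1/∂y = ∂(-3)/∂x - ∂(y*(x + 3*y))/∂y = -x - 6*y
Assembling: d(omega) = (-x - 6*y) dx ∧ dy.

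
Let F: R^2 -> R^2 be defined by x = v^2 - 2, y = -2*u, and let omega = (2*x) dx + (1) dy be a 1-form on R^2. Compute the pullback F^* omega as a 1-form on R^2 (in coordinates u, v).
F^* omega = (-2) du + (4*v*(v^2 - 2)) dv

Using F^*(f dg) = (f ∘ F) d(g ∘ F), substitute each coordinate x_i by F_i(u, v) in f_i, and replace dx_i by d F_i = (∂F_i/∂u) du + (∂F_i/∂v) dv.
  For the x component: f_1(F) = 2*v^2 - 4; d F_1 = (0) du + (2*v) dv
  For the y component: f_2(F) = 1; d F_2 = (-2) du + (0) dv
Combining and collecting du, dv coefficients:
  coeff of du: -2
  coeff of dv: 4*v*(v^2 - 2)
F^* omega = (-2) du + (4*v*(v^2 - 2)) dv.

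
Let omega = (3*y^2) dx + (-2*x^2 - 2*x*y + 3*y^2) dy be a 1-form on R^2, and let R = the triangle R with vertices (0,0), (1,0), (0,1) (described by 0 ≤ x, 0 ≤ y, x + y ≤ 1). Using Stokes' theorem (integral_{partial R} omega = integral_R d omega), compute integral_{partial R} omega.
integral_(partial R) omega = -2

Stokes: integral_partial_R omega = integral_R d omega with d omega = (∂Q/∂x - ∂P/∂y) dx ∧ dy.
  ∂Q/∂x = -4*x - 2*y
  ∂P/∂y = 6*y
  integrand = ∂Q/∂x - ∂P/∂y = -4*x - 8*y.
Integrating over R: integral_0^1 integral_0^{1-x} (-4*x - 8*y) dy dx = -2.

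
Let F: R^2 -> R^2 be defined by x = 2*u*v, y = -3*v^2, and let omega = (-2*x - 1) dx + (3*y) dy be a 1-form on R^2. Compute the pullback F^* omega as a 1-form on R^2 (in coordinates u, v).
F^* omega = (2*v*(-4*u*v - 1)) du + (-8*u^2*v - 2*u + 54*v^3) dv

Using F^*(f dg) = (f ∘ F) d(g ∘ F), substitute each coordinate x_i by F_i(u, v) in f_i, and replace dx_i by d F_i = (∂F_i/∂u) du + (∂F_i/∂v) dv.
  For the x component: f_1(F) = -4*u*v - 1; d F_1 = (2*v) du + (2*u) dv
  For the y component: f_2(F) = -9*v^2; d F_2 = (0) du + (-6*v) dv
Combining and collecting du, dv coefficients:
  coeff of du: 2*v*(-4*u*v - 1)
  coeff of dv: -8*u^2*v - 2*u + 54*v^3
F^* omega = (2*v*(-4*u*v - 1)) du + (-8*u^2*v - 2*u + 54*v^3) dv.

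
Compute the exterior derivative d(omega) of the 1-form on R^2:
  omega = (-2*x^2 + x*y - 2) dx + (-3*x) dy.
d(omega) = (-x - 3) dx ∧ dy

For a 1-form omega = sum_i f_i dx_i, the exterior derivative is
  d(omega) = sum_{i < j} (∂f_j/∂x_i - ∂f_i/∂x_j) dx_i ∧ dx_j.
  coefficient of dx ∧ dy: ∂f_2/∂x - ∂f_1/∂y = ∂(-3*x)/∂x - ∂(-2*x^2 + x*y - 2)/∂y = -x - 3
Assembling: d(omega) = (-x - 3) dx ∧ dy.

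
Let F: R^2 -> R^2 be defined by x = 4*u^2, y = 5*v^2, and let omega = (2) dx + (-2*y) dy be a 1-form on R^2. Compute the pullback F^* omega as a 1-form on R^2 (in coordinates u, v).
F^* omega = (16*u) du + (-100*v^3) dv

Using F^*(f dg) = (f ∘ F) d(g ∘ F), substitute each coordinate x_i by F_i(u, v) in f_i, and replace dx_i by d F_i = (∂F_i/∂u) du + (∂F_i/∂v) dv.
  For the x component: f_1(F) = 2; d F_1 = (8*u) du + (0) dv
  For the y component: f_2(F) = -10*v^2; d F_2 = (0) du + (10*v) dv
Combining and collecting du, dv coefficients:
  coeff of du: 16*u
  coeff of dv: -100*v^3
F^* omega = (16*u) du + (-100*v^3) dv.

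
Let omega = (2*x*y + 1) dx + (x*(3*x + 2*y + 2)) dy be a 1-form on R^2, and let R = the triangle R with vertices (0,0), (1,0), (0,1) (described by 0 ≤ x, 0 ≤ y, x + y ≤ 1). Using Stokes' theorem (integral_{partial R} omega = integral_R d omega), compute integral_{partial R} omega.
integral_(partial R) omega = 2

Stokes: integral_partial_R omega = integral_R d omega with d omega = (∂Q/∂x - ∂P/∂y) dx ∧ dy.
  ∂Q/∂x = 6*x + 2*y + 2
  ∂P/∂y = 2*x
  integrand = ∂Q/∂x - ∂P/∂y = 4*x + 2*y + 2.
Integrating over R: integral_0^1 integral_0^{1-x} (4*x + 2*y + 2) dy dx = 2.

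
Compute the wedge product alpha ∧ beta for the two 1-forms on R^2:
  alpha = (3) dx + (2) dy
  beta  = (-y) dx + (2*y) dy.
alpha ∧ beta = (8*y) dx ∧ dy

Distribute the wedge, using dx_i ∧ dx_j = -dx_j ∧ dx_i and dx_i ∧ dx_i = 0. For each pair (i, j) with i < j, the coefficient of dx_i ∧ dx_j in alpha ∧ beta is (alpha_i * beta_j - alpha_j * beta_i). Collecting: alpha ∧ beta = (8*y) dx ∧ dy.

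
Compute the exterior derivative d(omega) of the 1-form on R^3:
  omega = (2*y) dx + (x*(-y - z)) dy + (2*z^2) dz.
d(omega) = (-y - z - 2) dx ∧ dy + (x) dy ∧ dz

For a 1-form omega = sum_i f_i dx_i, the exterior derivative is
  d(omega) = sum_{i < j} (∂f_j/∂x_i - ∂f_i/∂x_j) dx_i ∧ dx_j.
  coefficient of dx ∧ dy: ∂f_2/∂x - ∂f_1/∂y = ∂(x*(-y - z))/∂x - ∂(2*y)/∂y = -y - z - 2
  coefficient of dy ∧ dz: ∂f_3/∂y - ∂f_2/∂z = ∂(2*z^2)/∂y - ∂(x*(-y - z))/∂z = x
Assembling: d(omega) = (-y - z - 2) dx ∧ dy + (x) dy ∧ dz.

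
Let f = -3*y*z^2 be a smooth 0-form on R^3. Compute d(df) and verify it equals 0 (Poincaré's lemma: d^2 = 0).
d(df) = 0

Step 1: df = sum_i (∂f/∂x_i) dx_i = (0) dx + (-3*z^2) dy + (-6*y*z) dz.
Step 2: Apply d again. Using the 1-form formula, the coefficient of dx ∧ dy in d(df) is ∂^2 f/∂x ∂y - ∂^2 f/∂y ∂x = (0) - (0) = 0 (equality of mixed partials for smooth f).
Similarly for dx ∧ dz and dy ∧ dz — all coefficients vanish. So d(df) = 0.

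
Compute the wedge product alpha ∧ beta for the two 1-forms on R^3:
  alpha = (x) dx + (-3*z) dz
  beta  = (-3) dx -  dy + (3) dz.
alpha ∧ beta = (-x) dx ∧ dy + (3*x - 9*z) dx ∧ dz + (-3*z) dy ∧ dz

Distribute the wedge, using dx_i ∧ dx_j = -dx_j ∧ dx_i and dx_i ∧ dx_i = 0. For each pair (i, j) with i < j, the coefficient of dx_i ∧ dx_j in alpha ∧ beta is (alpha_i * beta_j - alpha_j * beta_i). Collecting: alpha ∧ beta = (-x) dx ∧ dy + (3*x - 9*z) dx ∧ dz + (-3*z) dy ∧ dz.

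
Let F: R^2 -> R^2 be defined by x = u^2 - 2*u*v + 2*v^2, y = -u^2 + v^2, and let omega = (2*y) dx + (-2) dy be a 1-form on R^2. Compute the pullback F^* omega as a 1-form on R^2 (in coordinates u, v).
F^* omega = (-4*u^3 + 4*u^2*v + 4*u*v^2 + 4*u - 4*v^3) du + (4*u^3 - 8*u^2*v - 4*u*v^2 + 8*v^3 - 4*v) dv

Using F^*(f dg) = (f ∘ F) d(g ∘ F), substitute each coordinate x_i by F_i(u, v) in f_i, and replace dx_i by d F_i = (∂F_i/∂u) du + (∂F_i/∂v) dv.
  For the x component: f_1(F) = -2*u^2 + 2*v^2; d F_1 = (2*u - 2*v) du + (-2*u + 4*v) dv
  For the y component: f_2(F) = -2; d F_2 = (-2*u) du + (2*v) dv
Combining and collecting du, dv coefficients:
  coeff of du: -4*u^3 + 4*u^2*v + 4*u*v^2 + 4*u - 4*v^3
  coeff of dv: 4*u^3 - 8*u^2*v - 4*u*v^2 + 8*v^3 - 4*v
F^* omega = (-4*u^3 + 4*u^2*v + 4*u*v^2 + 4*u - 4*v^3) du + (4*u^3 - 8*u^2*v - 4*u*v^2 + 8*v^3 - 4*v) dv.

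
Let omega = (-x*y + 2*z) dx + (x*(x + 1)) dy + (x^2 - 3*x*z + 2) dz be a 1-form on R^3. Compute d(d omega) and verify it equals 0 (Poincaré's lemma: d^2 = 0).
d(d omega) = 0

Step 1: d omega = sum_{i<j} (∂f_j/∂x_i - ∂f_i/∂x_j) dx_i ∧ dx_j:
  coeff of dx ∧ dy: 3*x + 1
  coeff of dx ∧ dz: 2*x - 3*z - 2
  coeff of dy ∧ dz: 0
Step 2: Apply d again to each 2-form coefficient. The only possible 3-form in R^3 is dx ∧ dy ∧ dz, with coefficient
  ∂(coeff of dy∧dz)/∂x - ∂(coeff of dx∧dz)/∂y + ∂(coeff of dx∧dy)/∂z
  = ∂/∂x (0) - ∂/∂y (2*x - 3*z - 2) + ∂/∂z (3*x + 1).
Each of these terms simplifies to sums of mixed partials that cancel in pairs. The result is 0 (by equality of mixed partials for smooth functions — Schwarz / Clairaut).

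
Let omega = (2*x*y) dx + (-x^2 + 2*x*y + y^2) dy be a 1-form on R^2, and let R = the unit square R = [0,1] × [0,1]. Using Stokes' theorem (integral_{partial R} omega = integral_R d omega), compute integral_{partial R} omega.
integral_(partial R) omega = -1

Stokes: integral_partial_R omega = integral_R d omega with d omega = (∂Q/∂x - ∂P/∂y) dx ∧ dy.
  ∂Q/∂x = -2*x + 2*y
  ∂P/∂y = 2*x
  integrand = ∂Q/∂x - ∂P/∂y = -4*x + 2*y.
Integrating over R: integral_0^1 integral_0^1 (-4*x + 2*y) dx dy = -1.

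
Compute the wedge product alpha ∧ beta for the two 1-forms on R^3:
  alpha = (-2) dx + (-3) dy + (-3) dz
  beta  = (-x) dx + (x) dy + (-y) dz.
alpha ∧ beta = (-5*x) dx ∧ dy + (-3*x + 2*y) dx ∧ dz + (3*x + 3*y) dy ∧ dz

Distribute the wedge, using dx_i ∧ dx_j = -dx_j ∧ dx_i and dx_i ∧ dx_i = 0. For each pair (i, j) with i < j, the coefficient of dx_i ∧ dx_j in alpha ∧ beta is (alpha_i * beta_j - alpha_j * beta_i). Collecting: alpha ∧ beta = (-5*x) dx ∧ dy + (-3*x + 2*y) dx ∧ dz + (3*x + 3*y) dy ∧ dz.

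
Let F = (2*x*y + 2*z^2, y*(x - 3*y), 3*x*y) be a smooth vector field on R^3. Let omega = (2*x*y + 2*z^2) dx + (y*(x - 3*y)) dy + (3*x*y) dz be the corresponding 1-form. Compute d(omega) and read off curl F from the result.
d(omega) = (3*x) dy ∧ dz + (-3*y + 4*z) dz ∧ dx + (-2*x + y) dx ∧ dy; curl F = (3*x, -3*y + 4*z, -2*x + y)

d omega = sum_{i<j} (∂f_j/∂x_i - ∂f_i/∂x_j) dx_i ∧ dx_j. Under the identification (dy ∧ dz, dz ∧ dx, dx ∧ dy) ↔ (e_x, e_y, e_z), the coefficients are exactly the components of curl F. Compute:
  ∂R/∂y - ∂Q/∂z = (3*x) - (0) = 3*x
  ∂P/∂z - ∂R/∂x = (4*z) - (3*y) = -3*y + 4*z
  ∂Q/∂x - ∂P/∂y = (y) - (2*x) = -2*x + y.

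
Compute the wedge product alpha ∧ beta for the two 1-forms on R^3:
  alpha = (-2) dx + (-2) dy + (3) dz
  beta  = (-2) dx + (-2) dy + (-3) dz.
alpha ∧ beta = (12) dx ∧ dz + (12) dy ∧ dz

Distribute the wedge, using dx_i ∧ dx_j = -dx_j ∧ dx_i and dx_i ∧ dx_i = 0. For each pair (i, j) with i < j, the coefficient of dx_i ∧ dx_j in alpha ∧ beta is (alpha_i * beta_j - alpha_j * beta_i). Collecting: alpha ∧ beta = (12) dx ∧ dz + (12) dy ∧ dz.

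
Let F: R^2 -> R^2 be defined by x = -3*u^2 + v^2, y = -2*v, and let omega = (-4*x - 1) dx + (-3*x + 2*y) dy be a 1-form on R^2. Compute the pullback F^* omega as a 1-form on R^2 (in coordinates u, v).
F^* omega = (6*u*(-12*u^2 + 4*v^2 + 1)) du + (24*u^2*v - 18*u^2 - 8*v^3 + 6*v^2 + 6*v) dv

Using F^*(f dg) = (f ∘ F) d(g ∘ F), substitute each coordinate x_i by F_i(u, v) in f_i, and replace dx_i by d F_i = (∂F_i/∂u) du + (∂F_i/∂v) dv.
  For the x component: f_1(F) = 12*u^2 - 4*v^2 - 1; d F_1 = (-6*u) du + (2*v) dv
  For the y component: f_2(F) = 9*u^2 - 3*v^2 - 4*v; d F_2 = (0) du + (-2) dv
Combining and collecting du, dv coefficients:
  coeff of du: 6*u*(-12*u^2 + 4*v^2 + 1)
  coeff of dv: 24*u^2*v - 18*u^2 - 8*v^3 + 6*v^2 + 6*v
F^* omega = (6*u*(-12*u^2 + 4*v^2 + 1)) du + (24*u^2*v - 18*u^2 - 8*v^3 + 6*v^2 + 6*v) dv.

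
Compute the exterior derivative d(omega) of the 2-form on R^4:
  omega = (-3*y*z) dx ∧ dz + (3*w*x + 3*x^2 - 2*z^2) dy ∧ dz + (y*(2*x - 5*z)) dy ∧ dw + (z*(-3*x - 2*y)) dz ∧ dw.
d(omega) = (3*w + 6*x + 3*z) dx ∧ dy ∧ dz + (3*x + 5*y - 2*z) dy ∧ dz ∧ dw + (2*y) dx ∧ dy ∧ dw + (-3*z) dx ∧ dz ∧ dw

For a 2-form omega = sum_{i<j} g_{ij} dx_i ∧ dx_j, the exterior derivative is
  d(omega) = sum_{i<j} d(g_{ij}) ∧ dx_i ∧ dx_j = sum_{i<j, k} (∂g_{ij}/∂x_k) dx_k ∧ dx_i ∧ dx_j.
Expand each term, using dx_k ∧ dx_i ∧ dx_j = sgn(permutation) dx_{(a)} ∧ dx_{(b)} ∧ dx_{(c)} with (a < b < c) sorted:
  d(-3*y*z) includes (∂/∂y)(-3*y*z) dy = (-3*z) dy, which multiplied by dx ∧ dz gives (3*z) dx ∧ dy ∧ dz
  d(3*w*x + 3*x^2 - 2*z^2) includes (∂/∂x)(3*w*x + 3*x^2 - 2*z^2) dx = (3*w + 6*x) dx, which multiplied by dy ∧ dz gives (3*w + 6*x) dx ∧ dy ∧ dz
  d(3*w*x + 3*x^2 - 2*z^2) includes (∂/∂w)(3*w*x + 3*x^2 - 2*z^2) dw = (3*x) dw, which multiplied by dy ∧ dz gives (3*x) dy ∧ dz ∧ dw
  d(y*(2*x - 5*z)) includes (∂/∂x)(y*(2*x - 5*z)) dx = (2*y) dx, which multiplied by dy ∧ dw gives (2*y) dx ∧ dy ∧ dw
  d(y*(2*x - 5*z)) includes (∂/∂z)(y*(2*x - 5*z)) dz = (-5*y) dz, which multiplied by dy ∧ dw gives (5*y) dy ∧ dz ∧ dw
  d(z*(-3*x - 2*y)) includes (∂/∂x)(z*(-3*x - 2*y)) dx = (-3*z) dx, which multiplied by dz ∧ dw gives (-3*z) dx ∧ dz ∧ dw
  d(z*(-3*x - 2*y)) includes (∂/∂y)(z*(-3*x - 2*y)) dy = (-2*z) dy, which multiplied by dz ∧ dw gives (-2*z) dy ∧ dz ∧ dw
Collecting like 3-forms: d(omega) = (3*w + 6*x + 3*z) dx ∧ dy ∧ dz + (3*x + 5*y - 2*z) dy ∧ dz ∧ dw + (2*y) dx ∧ dy ∧ dw + (-3*z) dx ∧ dz ∧ dw.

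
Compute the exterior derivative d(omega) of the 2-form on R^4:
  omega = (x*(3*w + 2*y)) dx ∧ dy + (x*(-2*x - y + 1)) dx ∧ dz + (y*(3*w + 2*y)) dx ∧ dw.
d(omega) = (-3*w + 3*x - 4*y) dx ∧ dy ∧ dw + (x) dx ∧ dy ∧ dz

For a 2-form omega = sum_{i<j} g_{ij} dx_i ∧ dx_j, the exterior derivative is
  d(omega) = sum_{i<j} d(g_{ij}) ∧ dx_i ∧ dx_j = sum_{i<j, k} (∂g_{ij}/∂x_k) dx_k ∧ dx_i ∧ dx_j.
Expand each term, using dx_k ∧ dx_i ∧ dx_j = sgn(permutation) dx_{(a)} ∧ dx_{(b)} ∧ dx_{(c)} with (a < b < c) sorted:
  d(x*(3*w + 2*y)) includes (∂/∂w)(x*(3*w + 2*y)) dw = (3*x) dw, which multiplied by dx ∧ dy gives (3*x) dx ∧ dy ∧ dw
  d(x*(-2*x - y + 1)) includes (∂/∂y)(x*(-2*x - y + 1)) dy = (-x) dy, which multiplied by dx ∧ dz gives (x) dx ∧ dy ∧ dz
  d(y*(3*w + 2*y)) includes (∂/∂y)(y*(3*w + 2*y)) dy = (3*w + 4*y) dy, which multiplied by dx ∧ dw gives (-3*w - 4*y) dx ∧ dy ∧ dw
Collecting like 3-forms: d(omega) = (-3*w + 3*x - 4*y) dx ∧ dy ∧ dw + (x) dx ∧ dy ∧ dz.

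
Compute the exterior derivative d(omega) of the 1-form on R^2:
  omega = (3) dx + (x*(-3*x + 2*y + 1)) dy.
d(omega) = (-6*x + 2*y + 1) dx ∧ dy

For a 1-form omega = sum_i f_i dx_i, the exterior derivative is
  d(omega) = sum_{i < j} (∂f_j/∂x_i - ∂f_i/∂x_j) dx_i ∧ dx_j.
  coefficient of dx ∧ dy: ∂f_2/∂x - ∂f_1/∂y = ∂(x*(-3*x + 2*y + 1))/∂x - ∂(3)/∂y = -6*x + 2*y + 1
Assembling: d(omega) = (-6*x + 2*y + 1) dx ∧ dy.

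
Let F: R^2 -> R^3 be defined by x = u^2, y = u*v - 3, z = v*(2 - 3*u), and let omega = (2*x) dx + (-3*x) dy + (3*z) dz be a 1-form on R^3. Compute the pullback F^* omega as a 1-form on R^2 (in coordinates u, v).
F^* omega = (4*u^3 - 3*u^2*v + 27*u*v^2 - 18*v^2) du + (-3*u^3 + 27*u^2*v - 36*u*v + 12*v) dv

Using F^*(f dg) = (f ∘ F) d(g ∘ F), substitute each coordinate x_i by F_i(u, v) in f_i, and replace dx_i by d F_i = (∂F_i/∂u) du + (∂F_i/∂v) dv.
  For the x component: f_1(F) = 2*u^2; d F_1 = (2*u) du + (0) dv
  For the y component: f_2(F) = -3*u^2; d F_2 = (v) du + (u) dv
  For the z component: f_3(F) = 3*v*(2 - 3*u); d F_3 = (-3*v) du + (2 - 3*u) dv
Combining and collecting du, dv coefficients:
  coeff of du: 4*u^3 - 3*u^2*v + 27*u*v^2 - 18*v^2
  coeff of dv: -3*u^3 + 27*u^2*v - 36*u*v + 12*v
F^* omega = (4*u^3 - 3*u^2*v + 27*u*v^2 - 18*v^2) du + (-3*u^3 + 27*u^2*v - 36*u*v + 12*v) dv.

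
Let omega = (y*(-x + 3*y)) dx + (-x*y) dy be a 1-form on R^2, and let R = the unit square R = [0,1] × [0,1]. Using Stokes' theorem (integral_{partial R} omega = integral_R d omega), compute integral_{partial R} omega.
integral_(partial R) omega = -3

Stokes: integral_partial_R omega = integral_R d omega with d omega = (∂Q/∂x - ∂P/∂y) dx ∧ dy.
  ∂Q/∂x = -y
  ∂P/∂y = -x + 6*y
  integrand = ∂Q/∂x - ∂P/∂y = x - 7*y.
Integrating over R: integral_0^1 integral_0^1 (x - 7*y) dx dy = -3.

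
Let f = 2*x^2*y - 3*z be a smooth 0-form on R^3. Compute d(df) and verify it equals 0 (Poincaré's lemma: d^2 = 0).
d(df) = 0

Step 1: df = sum_i (∂f/∂x_i) dx_i = (4*x*y) dx + (2*x^2) dy + (-3) dz.
Step 2: Apply d again. Using the 1-form formula, the coefficient of dx ∧ dy in d(df) is ∂^2 f/∂x ∂y - ∂^2 f/∂y ∂x = (4*x) - (4*x) = 0 (equality of mixed partials for smooth f).
Similarly for dx ∧ dz and dy ∧ dz — all coefficients vanish. So d(df) = 0.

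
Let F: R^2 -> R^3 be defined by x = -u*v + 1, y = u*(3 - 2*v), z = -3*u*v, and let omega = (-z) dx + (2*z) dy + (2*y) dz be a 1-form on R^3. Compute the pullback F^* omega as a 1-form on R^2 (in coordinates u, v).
F^* omega = (3*u*v*(7*v - 12)) du + (u^2*(21*v - 18)) dv

Using F^*(f dg) = (f ∘ F) d(g ∘ F), substitute each coordinate x_i by F_i(u, v) in f_i, and replace dx_i by d F_i = (∂F_i/∂u) du + (∂F_i/∂v) dv.
  For the x component: f_1(F) = 3*u*v; d F_1 = (-v) du + (-u) dv
  For the y component: f_2(F) = -6*u*v; d F_2 = (3 - 2*v) du + (-2*u) dv
  For the z component: f_3(F) = 2*u*(3 - 2*v); d F_3 = (-3*v) du + (-3*u) dv
Combining and collecting du, dv coefficients:
  coeff of du: 3*u*v*(7*v - 12)
  coeff of dv: u^2*(21*v - 18)
F^* omega = (3*u*v*(7*v - 12)) du + (u^2*(21*v - 18)) dv.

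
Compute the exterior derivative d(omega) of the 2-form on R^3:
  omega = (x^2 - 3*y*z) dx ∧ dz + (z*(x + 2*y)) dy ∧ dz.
d(omega) = (4*z) dx ∧ dy ∧ dz

For a 2-form omega = sum_{i<j} g_{ij} dx_i ∧ dx_j, the exterior derivative is
  d(omega) = sum_{i<j} d(g_{ij}) ∧ dx_i ∧ dx_j = sum_{i<j, k} (∂g_{ij}/∂x_k) dx_k ∧ dx_i ∧ dx_j.
Expand each term, using dx_k ∧ dx_i ∧ dx_j = sgn(permutation) dx_{(a)} ∧ dx_{(b)} ∧ dx_{(c)} with (a < b < c) sorted:
  d(x^2 - 3*y*z) includes (∂/∂y)(x^2 - 3*y*z) dy = (-3*z) dy, which multiplied by dx ∧ dz gives (3*z) dx ∧ dy ∧ dz
  d(z*(x + 2*y)) includes (∂/∂x)(z*(x + 2*y)) dx = (z) dx, which multiplied by dy ∧ dz gives (z) dx ∧ dy ∧ dz
Collecting like 3-forms: d(omega) = (4*z) dx ∧ dy ∧ dz.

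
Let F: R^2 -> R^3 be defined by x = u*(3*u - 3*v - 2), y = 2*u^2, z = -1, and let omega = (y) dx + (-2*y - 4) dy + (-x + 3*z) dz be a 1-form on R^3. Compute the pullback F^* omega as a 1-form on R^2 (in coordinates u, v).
F^* omega = (2*u*(-2*u^2 - 3*u*v - 2*u - 8)) du + (-6*u^3) dv

Using F^*(f dg) = (f ∘ F) d(g ∘ F), substitute each coordinate x_i by F_i(u, v) in f_i, and replace dx_i by d F_i = (∂F_i/∂u) du + (∂F_i/∂v) dv.
  For the x component: f_1(F) = 2*u^2; d F_1 = (6*u - 3*v - 2) du + (-3*u) dv
  For the y component: f_2(F) = -4*u^2 - 4; d F_2 = (4*u) du + (0) dv
  For the z component: f_3(F) = -3*u^2 + 3*u*v + 2*u - 3; d F_3 = (0) du + (0) dv
Combining and collecting du, dv coefficients:
  coeff of du: 2*u*(-2*u^2 - 3*u*v - 2*u - 8)
  coeff of dv: -6*u^3
F^* omega = (2*u*(-2*u^2 - 3*u*v - 2*u - 8)) du + (-6*u^3) dv.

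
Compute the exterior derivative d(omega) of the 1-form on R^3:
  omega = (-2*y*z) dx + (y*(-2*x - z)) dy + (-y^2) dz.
d(omega) = (-2*y + 2*z) dx ∧ dy + (2*y) dx ∧ dz + (-y) dy ∧ dz

For a 1-form omega = sum_i f_i dx_i, the exterior derivative is
  d(omega) = sum_{i < j} (∂f_j/∂x_i - ∂f_i/∂x_j) dx_i ∧ dx_j.
  coefficient of dx ∧ dy: ∂f_2/∂x - ∂f_1/∂y = ∂(y*(-2*x - z))/∂x - ∂(-2*y*z)/∂y = -2*y + 2*z
  coefficient of dx ∧ dz: ∂f_3/∂x - ∂f_1/∂z = ∂(-y^2)/∂x - ∂(-2*y*z)/∂z = 2*y
  coefficient of dy ∧ dz: ∂f_3/∂y - ∂f_2/∂z = ∂(-y^2)/∂y - ∂(y*(-2*x - z))/∂z = -y
Assembling: d(omega) = (-2*y + 2*z) dx ∧ dy + (2*y) dx ∧ dz + (-y) dy ∧ dz.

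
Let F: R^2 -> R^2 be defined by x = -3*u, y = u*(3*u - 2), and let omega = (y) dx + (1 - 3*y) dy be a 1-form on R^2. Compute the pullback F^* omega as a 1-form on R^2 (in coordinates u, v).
F^* omega = (-54*u^3 + 45*u^2 - 2) du

Using F^*(f dg) = (f ∘ F) d(g ∘ F), substitute each coordinate x_i by F_i(u, v) in f_i, and replace dx_i by d F_i = (∂F_i/∂u) du + (∂F_i/∂v) dv.
  For the x component: f_1(F) = u*(3*u - 2); d F_1 = (-3) du + (0) dv
  For the y component: f_2(F) = -9*u^2 + 6*u + 1; d F_2 = (6*u - 2) du + (0) dv
Combining and collecting du, dv coefficients:
  coeff of du: -54*u^3 + 45*u^2 - 2
  coeff of dv: 0
F^* omega = (-54*u^3 + 45*u^2 - 2) du.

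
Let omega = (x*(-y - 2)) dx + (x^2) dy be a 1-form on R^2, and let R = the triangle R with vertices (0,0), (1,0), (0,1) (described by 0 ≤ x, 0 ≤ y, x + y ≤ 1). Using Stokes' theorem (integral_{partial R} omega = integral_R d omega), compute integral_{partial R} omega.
integral_(partial R) omega = 1/2

Stokes: integral_partial_R omega = integral_R d omega with d omega = (∂Q/∂x - ∂P/∂y) dx ∧ dy.
  ∂Q/∂x = 2*x
  ∂P/∂y = -x
  integrand = ∂Q/∂x - ∂P/∂y = 3*x.
Integrating over R: integral_0^1 integral_0^{1-x} (3*x) dy dx = 1/2.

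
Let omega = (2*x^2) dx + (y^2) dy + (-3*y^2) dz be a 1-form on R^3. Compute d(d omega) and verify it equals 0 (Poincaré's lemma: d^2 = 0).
d(d omega) = 0

Step 1: d omega = sum_{i<j} (∂f_j/∂x_i - ∂f_i/∂x_j) dx_i ∧ dx_j:
  coeff of dx ∧ dy: 0
  coeff of dx ∧ dz: 0
  coeff of dy ∧ dz: -6*y
Step 2: Apply d again to each 2-form coefficient. The only possible 3-form in R^3 is dx ∧ dy ∧ dz, with coefficient
  ∂(coeff of dy∧dz)/∂x - ∂(coeff of dx∧dz)/∂y + ∂(coeff of dx∧dy)/∂z
  = ∂/∂x (-6*y) - ∂/∂y (0) + ∂/∂z (0).
Each of these terms simplifies to sums of mixed partials that cancel in pairs. The result is 0 (by equality of mixed partials for smooth functions — Schwarz / Clairaut).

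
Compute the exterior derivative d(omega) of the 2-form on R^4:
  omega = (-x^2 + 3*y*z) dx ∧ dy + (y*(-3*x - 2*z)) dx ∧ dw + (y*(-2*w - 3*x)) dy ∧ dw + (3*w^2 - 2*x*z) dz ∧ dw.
d(omega) = (3*y) dx ∧ dy ∧ dz + (3*x - 3*y + 2*z) dx ∧ dy ∧ dw + (2*y - 2*z) dx ∧ dz ∧ dw

For a 2-form omega = sum_{i<j} g_{ij} dx_i ∧ dx_j, the exterior derivative is
  d(omega) = sum_{i<j} d(g_{ij}) ∧ dx_i ∧ dx_j = sum_{i<j, k} (∂g_{ij}/∂x_k) dx_k ∧ dx_i ∧ dx_j.
Expand each term, using dx_k ∧ dx_i ∧ dx_j = sgn(permutation) dx_{(a)} ∧ dx_{(b)} ∧ dx_{(c)} with (a < b < c) sorted:
  d(-x^2 + 3*y*z) includes (∂/∂z)(-x^2 + 3*y*z) dz = (3*y) dz, which multiplied by dx ∧ dy gives (3*y) dx ∧ dy ∧ dz
  d(y*(-3*x - 2*z)) includes (∂/∂y)(y*(-3*x - 2*z)) dy = (-3*x - 2*z) dy, which multiplied by dx ∧ dw gives (3*x + 2*z) dx ∧ dy ∧ dw
  d(y*(-3*x - 2*z)) includes (∂/∂z)(y*(-3*x - 2*z)) dz = (-2*y) dz, which multiplied by dx ∧ dw gives (2*y) dx ∧ dz ∧ dw
  d(y*(-2*w - 3*x)) includes (∂/∂x)(y*(-2*w - 3*x)) dx = (-3*y) dx, which multiplied by dy ∧ dw gives (-3*y) dx ∧ dy ∧ dw
  d(3*w^2 - 2*x*z) includes (∂/∂x)(3*w^2 - 2*x*z) dx = (-2*z) dx, which multiplied by dz ∧ dw gives (-2*z) dx ∧ dz ∧ dw
Collecting like 3-forms: d(omega) = (3*y) dx ∧ dy ∧ dz + (3*x - 3*y + 2*z) dx ∧ dy ∧ dw + (2*y - 2*z) dx ∧ dz ∧ dw.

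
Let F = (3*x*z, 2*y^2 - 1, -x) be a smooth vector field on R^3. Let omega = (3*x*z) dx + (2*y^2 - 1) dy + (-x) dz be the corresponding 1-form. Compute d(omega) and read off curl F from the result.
d(omega) = (0) dy ∧ dz + (3*x + 1) dz ∧ dx + (0) dx ∧ dy; curl F = (0, 3*x + 1, 0)

d omega = sum_{i<j} (∂f_j/∂x_i - ∂f_i/∂x_j) dx_i ∧ dx_j. Under the identification (dy ∧ dz, dz ∧ dx, dx ∧ dy) ↔ (e_x, e_y, e_z), the coefficients are exactly the components of curl F. Compute:
  ∂R/∂y - ∂Q/∂z = (0) - (0) = 0
  ∂P/∂z - ∂R/∂x = (3*x) - (-1) = 3*x + 1
  ∂Q/∂x - ∂P/∂y = (0) - (0) = 0.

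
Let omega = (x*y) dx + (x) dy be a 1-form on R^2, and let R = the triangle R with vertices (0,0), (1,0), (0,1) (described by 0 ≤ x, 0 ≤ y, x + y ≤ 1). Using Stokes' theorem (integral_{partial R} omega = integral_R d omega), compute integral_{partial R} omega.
integral_(partial R) omega = 1/3

Stokes: integral_partial_R omega = integral_R d omega with d omega = (∂Q/∂x - ∂P/∂y) dx ∧ dy.
  ∂Q/∂x = 1
  ∂P/∂y = x
  integrand = ∂Q/∂x - ∂P/∂y = 1 - x.
Integrating over R: integral_0^1 integral_0^{1-x} (1 - x) dy dx = 1/3.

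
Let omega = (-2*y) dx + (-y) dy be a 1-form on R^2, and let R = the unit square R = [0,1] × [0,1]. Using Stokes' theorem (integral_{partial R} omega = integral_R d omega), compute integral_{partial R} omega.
integral_(partial R) omega = 2

Stokes: integral_partial_R omega = integral_R d omega with d omega = (∂Q/∂x - ∂P/∂y) dx ∧ dy.
  ∂Q/∂x = 0
  ∂P/∂y = -2
  integrand = ∂Q/∂x - ∂P/∂y = 2.
Integrating over R: integral_0^1 integral_0^1 (2) dx dy = 2.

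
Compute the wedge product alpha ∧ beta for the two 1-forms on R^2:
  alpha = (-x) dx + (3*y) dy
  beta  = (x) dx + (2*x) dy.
alpha ∧ beta = (-x*(2*x + 3*y)) dx ∧ dy

Distribute the wedge, using dx_i ∧ dx_j = -dx_j ∧ dx_i and dx_i ∧ dx_i = 0. For each pair (i, j) with i < j, the coefficient of dx_i ∧ dx_j in alpha ∧ beta is (alpha_i * beta_j - alpha_j * beta_i). Collecting: alpha ∧ beta = (-x*(2*x + 3*y)) dx ∧ dy.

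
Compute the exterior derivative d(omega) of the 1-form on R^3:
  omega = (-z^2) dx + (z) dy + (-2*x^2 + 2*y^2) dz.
d(omega) = (-4*x + 2*z) dx ∧ dz + (4*y - 1) dy ∧ dz

For a 1-form omega = sum_i f_i dx_i, the exterior derivative is
  d(omega) = sum_{i < j} (∂f_j/∂x_i - ∂f_i/∂x_j) dx_i ∧ dx_j.
  coefficient of dx ∧ dz: ∂f_3/∂x - ∂f_1/∂z = ∂(-2*x^2 + 2*y^2)/∂x - ∂(-z^2)/∂z = -4*x + 2*z
  coefficient of dy ∧ dz: ∂f_3/∂y - ∂f_2/∂z = ∂(-2*x^2 + 2*y^2)/∂y - ∂(z)/∂z = 4*y - 1
Assembling: d(omega) = (-4*x + 2*z) dx ∧ dz + (4*y - 1) dy ∧ dz.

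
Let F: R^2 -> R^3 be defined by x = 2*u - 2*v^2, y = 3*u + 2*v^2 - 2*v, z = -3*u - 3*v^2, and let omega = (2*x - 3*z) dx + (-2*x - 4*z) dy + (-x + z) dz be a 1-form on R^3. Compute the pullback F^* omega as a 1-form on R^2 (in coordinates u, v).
F^* omega = (65*u + 61*v^2) du + (10*u*v - 16*u + 50*v^3 - 32*v^2) dv

Using F^*(f dg) = (f ∘ F) d(g ∘ F), substitute each coordinate x_i by F_i(u, v) in f_i, and replace dx_i by d F_i = (∂F_i/∂u) du + (∂F_i/∂v) dv.
  For the x component: f_1(F) = 13*u + 5*v^2; d F_1 = (2) du + (-4*v) dv
  For the y component: f_2(F) = 8*u + 16*v^2; d F_2 = (3) du + (4*v - 2) dv
  For the z component: f_3(F) = -5*u - v^2; d F_3 = (-3) du + (-6*v) dv
Combining and collecting du, dv coefficients:
  coeff of du: 65*u + 61*v^2
  coeff of dv: 10*u*v - 16*u + 50*v^3 - 32*v^2
F^* omega = (65*u + 61*v^2) du + (10*u*v - 16*u + 50*v^3 - 32*v^2) dv.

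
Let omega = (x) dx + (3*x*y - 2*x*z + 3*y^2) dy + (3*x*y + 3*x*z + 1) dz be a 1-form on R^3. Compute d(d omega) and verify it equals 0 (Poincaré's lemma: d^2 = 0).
d(d omega) = 0

Step 1: d omega = sum_{i<j} (∂f_j/∂x_i - ∂f_i/∂x_j) dx_i ∧ dx_j:
  coeff of dx ∧ dy: 3*y - 2*z
  coeff of dx ∧ dz: 3*y + 3*z
  coeff of dy ∧ dz: 5*x
Step 2: Apply d again to each 2-form coefficient. The only possible 3-form in R^3 is dx ∧ dy ∧ dz, with coefficient
  ∂(coeff of dy∧dz)/∂x - ∂(coeff of dx∧dz)/∂y + ∂(coeff of dx∧dy)/∂z
  = ∂/∂x (5*x) - ∂/∂y (3*y + 3*z) + ∂/∂z (3*y - 2*z).
Each of these terms simplifies to sums of mixed partials that cancel in pairs. The result is 0 (by equality of mixed partials for smooth functions — Schwarz / Clairaut).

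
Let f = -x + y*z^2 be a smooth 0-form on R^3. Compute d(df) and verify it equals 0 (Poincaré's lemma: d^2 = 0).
d(df) = 0

Step 1: df = sum_i (∂f/∂x_i) dx_i = (-1) dx + (z^2) dy + (2*y*z) dz.
Step 2: Apply d again. Using the 1-form formula, the coefficient of dx ∧ dy in d(df) is ∂^2 f/∂x ∂y - ∂^2 f/∂y ∂x = (0) - (0) = 0 (equality of mixed partials for smooth f).
Similarly for dx ∧ dz and dy ∧ dz — all coefficients vanish. So d(df) = 0.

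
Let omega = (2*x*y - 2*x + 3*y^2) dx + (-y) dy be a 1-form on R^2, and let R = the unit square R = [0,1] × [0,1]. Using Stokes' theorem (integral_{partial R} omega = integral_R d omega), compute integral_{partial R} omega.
integral_(partial R) omega = -4

Stokes: integral_partial_R omega = integral_R d omega with d omega = (∂Q/∂x - ∂P/∂y) dx ∧ dy.
  ∂Q/∂x = 0
  ∂P/∂y = 2*x + 6*y
  integrand = ∂Q/∂x - ∂P/∂y = -2*x - 6*y.
Integrating over R: integral_0^1 integral_0^1 (-2*x - 6*y) dx dy = -4.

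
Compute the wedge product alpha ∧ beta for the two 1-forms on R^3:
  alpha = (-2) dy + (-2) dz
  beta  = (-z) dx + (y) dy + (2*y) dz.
alpha ∧ beta = (-2*z) dx ∧ dy + (-2*y) dy ∧ dz + (-2*z) dx ∧ dz

Distribute the wedge, using dx_i ∧ dx_j = -dx_j ∧ dx_i and dx_i ∧ dx_i = 0. For each pair (i, j) with i < j, the coefficient of dx_i ∧ dx_j in alpha ∧ beta is (alpha_i * beta_j - alpha_j * beta_i). Collecting: alpha ∧ beta = (-2*z) dx ∧ dy + (-2*y) dy ∧ dz + (-2*z) dx ∧ dz.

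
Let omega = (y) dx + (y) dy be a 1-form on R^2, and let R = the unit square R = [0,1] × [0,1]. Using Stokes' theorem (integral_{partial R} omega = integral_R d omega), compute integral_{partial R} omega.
integral_(partial R) omega = -1

Stokes: integral_partial_R omega = integral_R d omega with d omega = (∂Q/∂x - ∂P/∂y) dx ∧ dy.
  ∂Q/∂x = 0
  ∂P/∂y = 1
  integrand = ∂Q/∂x - ∂P/∂y = -1.
Integrating over R: integral_0^1 integral_0^1 (-1) dx dy = -1.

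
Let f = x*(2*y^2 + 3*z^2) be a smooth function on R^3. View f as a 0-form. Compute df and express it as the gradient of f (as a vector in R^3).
df = (2*y^2 + 3*z^2) dx + (4*x*y) dy + (6*x*z) dz; grad f = (2*y^2 + 3*z^2, 4*x*y, 6*x*z)

For a 0-form f, d f = (∂f/∂x) dx + (∂f/∂y) dy + (∂f/∂z) dz. The components of the vector representation are exactly the entries of grad f in Cartesian coordinates:
  ∂f/∂x = 2*y^2 + 3*z^2
  ∂f/∂y = 4*x*y
  ∂f/∂z = 6*x*z.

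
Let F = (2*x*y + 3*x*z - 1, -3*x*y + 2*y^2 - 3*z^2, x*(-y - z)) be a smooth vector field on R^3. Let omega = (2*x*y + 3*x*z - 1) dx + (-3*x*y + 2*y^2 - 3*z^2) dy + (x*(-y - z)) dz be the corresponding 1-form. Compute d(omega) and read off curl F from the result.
d(omega) = (-x + 6*z) dy ∧ dz + (3*x + y + z) dz ∧ dx + (-2*x - 3*y) dx ∧ dy; curl F = (-x + 6*z, 3*x + y + z, -2*x - 3*y)

d omega = sum_{i<j} (∂f_j/∂x_i - ∂f_i/∂x_j) dx_i ∧ dx_j. Under the identification (dy ∧ dz, dz ∧ dx, dx ∧ dy) ↔ (e_x, e_y, e_z), the coefficients are exactly the components of curl F. Compute:
  ∂R/∂y - ∂Q/∂z = (-x) - (-6*z) = -x + 6*z
  ∂P/∂z - ∂R/∂x = (3*x) - (-y - z) = 3*x + y + z
  ∂Q/∂x - ∂P/∂y = (-3*y) - (2*x) = -2*x - 3*y.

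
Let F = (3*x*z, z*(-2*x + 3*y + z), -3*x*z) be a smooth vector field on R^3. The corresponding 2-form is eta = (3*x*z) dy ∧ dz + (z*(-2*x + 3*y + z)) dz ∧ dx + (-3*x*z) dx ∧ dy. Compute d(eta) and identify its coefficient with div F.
d(eta) = (-3*x + 6*z) dx ∧ dy ∧ dz; div F = -3*x + 6*z

For a 2-form in R^3 of the form above, applying d gives a 3-form with coefficient ∂P/∂x + ∂Q/∂y + ∂R/∂z:
  ∂P/∂x = 3*z
  ∂Q/∂y = 3*z
  ∂R/∂z = -3*x
Sum = -3*x + 6*z, which is exactly div F.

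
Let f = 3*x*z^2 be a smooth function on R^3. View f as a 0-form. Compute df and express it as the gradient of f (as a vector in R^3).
df = (3*z^2) dx + (0) dy + (6*x*z) dz; grad f = (3*z^2, 0, 6*x*z)

For a 0-form f, d f = (∂f/∂x) dx + (∂f/∂y) dy + (∂f/∂z) dz. The components of the vector representation are exactly the entries of grad f in Cartesian coordinates:
  ∂f/∂x = 3*z^2
  ∂f/∂y = 0
  ∂f/∂z = 6*x*z.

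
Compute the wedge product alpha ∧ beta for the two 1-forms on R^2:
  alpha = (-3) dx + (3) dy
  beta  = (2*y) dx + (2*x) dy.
alpha ∧ beta = (-6*x - 6*y) dx ∧ dy

Distribute the wedge, using dx_i ∧ dx_j = -dx_j ∧ dx_i and dx_i ∧ dx_i = 0. For each pair (i, j) with i < j, the coefficient of dx_i ∧ dx_j in alpha ∧ beta is (alpha_i * beta_j - alpha_j * beta_i). Collecting: alpha ∧ beta = (-6*x - 6*y) dx ∧ dy.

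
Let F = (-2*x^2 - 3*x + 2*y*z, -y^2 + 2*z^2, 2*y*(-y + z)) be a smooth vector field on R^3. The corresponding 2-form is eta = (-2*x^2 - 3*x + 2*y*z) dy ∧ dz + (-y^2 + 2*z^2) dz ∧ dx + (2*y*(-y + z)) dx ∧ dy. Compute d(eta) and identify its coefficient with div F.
d(eta) = (-4*x - 3) dx ∧ dy ∧ dz; div F = -4*x - 3

For a 2-form in R^3 of the form above, applying d gives a 3-form with coefficient ∂P/∂x + ∂Q/∂y + ∂R/∂z:
  ∂P/∂x = -4*x - 3
  ∂Q/∂y = -2*y
  ∂R/∂z = 2*y
Sum = -4*x - 3, which is exactly div F.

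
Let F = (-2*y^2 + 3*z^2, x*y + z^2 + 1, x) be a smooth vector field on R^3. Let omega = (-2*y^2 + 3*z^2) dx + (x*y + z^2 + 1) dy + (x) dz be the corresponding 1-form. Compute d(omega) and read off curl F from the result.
d(omega) = (-2*z) dy ∧ dz + (6*z - 1) dz ∧ dx + (5*y) dx ∧ dy; curl F = (-2*z, 6*z - 1, 5*y)

d omega = sum_{i<j} (∂f_j/∂x_i - ∂f_i/∂x_j) dx_i ∧ dx_j. Under the identification (dy ∧ dz, dz ∧ dx, dx ∧ dy) ↔ (e_x, e_y, e_z), the coefficients are exactly the components of curl F. Compute:
  ∂R/∂y - ∂Q/∂z = (0) - (2*z) = -2*z
  ∂P/∂z - ∂R/∂x = (6*z) - (1) = 6*z - 1
  ∂Q/∂x - ∂P/∂y = (y) - (-4*y) = 5*y.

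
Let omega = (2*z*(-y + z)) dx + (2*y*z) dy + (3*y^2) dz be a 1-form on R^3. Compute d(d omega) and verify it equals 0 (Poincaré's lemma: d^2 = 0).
d(d omega) = 0

Step 1: d omega = sum_{i<j} (∂f_j/∂x_i - ∂f_i/∂x_j) dx_i ∧ dx_j:
  coeff of dx ∧ dy: 2*z
  coeff of dx ∧ dz: 2*y - 4*z
  coeff of dy ∧ dz: 4*y
Step 2: Apply d again to each 2-form coefficient. The only possible 3-form in R^3 is dx ∧ dy ∧ dz, with coefficient
  ∂(coeff of dy∧dz)/∂x - ∂(coeff of dx∧dz)/∂y + ∂(coeff of dx∧dy)/∂z
  = ∂/∂x (4*y) - ∂/∂y (2*y - 4*z) + ∂/∂z (2*z).
Each of these terms simplifies to sums of mixed partials that cancel in pairs. The result is 0 (by equality of mixed partials for smooth functions — Schwarz / Clairaut).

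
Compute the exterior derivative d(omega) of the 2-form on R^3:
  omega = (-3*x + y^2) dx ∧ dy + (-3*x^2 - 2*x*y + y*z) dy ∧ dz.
d(omega) = (-6*x - 2*y) dx ∧ dy ∧ dz

For a 2-form omega = sum_{i<j} g_{ij} dx_i ∧ dx_j, the exterior derivative is
  d(omega) = sum_{i<j} d(g_{ij}) ∧ dx_i ∧ dx_j = sum_{i<j, k} (∂g_{ij}/∂x_k) dx_k ∧ dx_i ∧ dx_j.
Expand each term, using dx_k ∧ dx_i ∧ dx_j = sgn(permutation) dx_{(a)} ∧ dx_{(b)} ∧ dx_{(c)} with (a < b < c) sorted:
  d(-3*x^2 - 2*x*y + y*z) includes (∂/∂x)(-3*x^2 - 2*x*y + y*z) dx = (-6*x - 2*y) dx, which multiplied by dy ∧ dz gives (-6*x - 2*y) dx ∧ dy ∧ dz
Collecting like 3-forms: d(omega) = (-6*x - 2*y) dx ∧ dy ∧ dz.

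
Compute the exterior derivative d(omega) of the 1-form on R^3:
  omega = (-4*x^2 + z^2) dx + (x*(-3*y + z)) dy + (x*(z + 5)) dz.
d(omega) = (-3*y + z) dx ∧ dy + (5 - z) dx ∧ dz + (-x) dy ∧ dz

For a 1-form omega = sum_i f_i dx_i, the exterior derivative is
  d(omega) = sum_{i < j} (∂f_j/∂x_i - ∂f_i/∂x_j) dx_i ∧ dx_j.
  coefficient of dx ∧ dy: ∂f_2/∂x - ∂f_1/∂y = ∂(x*(-3*y + z))/∂x - ∂(-4*x^2 + z^2)/∂y = -3*y + z
  coefficient of dx ∧ dz: ∂f_3/∂x - ∂f_1/∂z = ∂(x*(z + 5))/∂x - ∂(-4*x^2 + z^2)/∂z = 5 - z
  coefficient of dy ∧ dz: ∂f_3/∂y - ∂f_2/∂z = ∂(x*(z + 5))/∂y - ∂(x*(-3*y + z))/∂z = -x
Assembling: d(omega) = (-3*y + z) dx ∧ dy + (5 - z) dx ∧ dz + (-x) dy ∧ dz.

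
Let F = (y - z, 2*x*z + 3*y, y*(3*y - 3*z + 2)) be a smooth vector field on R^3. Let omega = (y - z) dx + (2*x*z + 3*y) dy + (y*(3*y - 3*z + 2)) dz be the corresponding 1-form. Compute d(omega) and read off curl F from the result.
d(omega) = (-2*x + 6*y - 3*z + 2) dy ∧ dz + (-1) dz ∧ dx + (2*z - 1) dx ∧ dy; curl F = (-2*x + 6*y - 3*z + 2, -1, 2*z - 1)

d omega = sum_{i<j} (∂f_j/∂x_i - ∂f_i/∂x_j) dx_i ∧ dx_j. Under the identification (dy ∧ dz, dz ∧ dx, dx ∧ dy) ↔ (e_x, e_y, e_z), the coefficients are exactly the components of curl F. Compute:
  ∂R/∂y - ∂Q/∂z = (6*y - 3*z + 2) - (2*x) = -2*x + 6*y - 3*z + 2
  ∂P/∂z - ∂R/∂x = (-1) - (0) = -1
  ∂Q/∂x - ∂P/∂y = (2*z) - (1) = 2*z - 1.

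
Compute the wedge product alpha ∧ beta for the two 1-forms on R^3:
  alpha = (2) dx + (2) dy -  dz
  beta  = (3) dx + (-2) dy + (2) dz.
alpha ∧ beta = (-10) dx ∧ dy + (7) dx ∧ dz + (2) dy ∧ dz

Distribute the wedge, using dx_i ∧ dx_j = -dx_j ∧ dx_i and dx_i ∧ dx_i = 0. For each pair (i, j) with i < j, the coefficient of dx_i ∧ dx_j in alpha ∧ beta is (alpha_i * beta_j - alpha_j * beta_i). Collecting: alpha ∧ beta = (-10) dx ∧ dy + (7) dx ∧ dz + (2) dy ∧ dz.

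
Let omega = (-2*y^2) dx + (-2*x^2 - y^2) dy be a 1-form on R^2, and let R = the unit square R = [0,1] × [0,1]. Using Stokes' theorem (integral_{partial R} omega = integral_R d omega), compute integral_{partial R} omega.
integral_(partial R) omega = 0

Stokes: integral_partial_R omega = integral_R d omega with d omega = (∂Q/∂x - ∂P/∂y) dx ∧ dy.
  ∂Q/∂x = -4*x
  ∂P/∂y = -4*y
  integrand = ∂Q/∂x - ∂P/∂y = -4*x + 4*y.
Integrating over R: integral_0^1 integral_0^1 (-4*x + 4*y) dx dy = 0.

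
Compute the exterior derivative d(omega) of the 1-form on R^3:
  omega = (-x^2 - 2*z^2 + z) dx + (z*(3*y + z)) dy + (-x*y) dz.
d(omega) = (-y + 4*z - 1) dx ∧ dz + (-x - 3*y - 2*z) dy ∧ dz

For a 1-form omega = sum_i f_i dx_i, the exterior derivative is
  d(omega) = sum_{i < j} (∂f_j/∂x_i - ∂f_i/∂x_j) dx_i ∧ dx_j.
  coefficient of dx ∧ dz: ∂f_3/∂x - ∂f_1/∂z = ∂(-x*y)/∂x - ∂(-x^2 - 2*z^2 + z)/∂z = -y + 4*z - 1
  coefficient of dy ∧ dz: ∂f_3/∂y - ∂f_2/∂z = ∂(-x*y)/∂y - ∂(z*(3*y + z))/∂z = -x - 3*y - 2*z
Assembling: d(omega) = (-y + 4*z - 1) dx ∧ dz + (-x - 3*y - 2*z) dy ∧ dz.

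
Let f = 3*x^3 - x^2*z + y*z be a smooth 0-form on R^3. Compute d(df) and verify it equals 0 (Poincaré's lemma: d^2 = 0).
d(df) = 0

Step 1: df = sum_i (∂f/∂x_i) dx_i = (x*(9*x - 2*z)) dx + (z) dy + (-x^2 + y) dz.
Step 2: Apply d again. Using the 1-form formula, the coefficient of dx ∧ dy in d(df) is ∂^2 f/∂x ∂y - ∂^2 f/∂y ∂x = (0) - (0) = 0 (equality of mixed partials for smooth f).
Similarly for dx ∧ dz and dy ∧ dz — all coefficients vanish. So d(df) = 0.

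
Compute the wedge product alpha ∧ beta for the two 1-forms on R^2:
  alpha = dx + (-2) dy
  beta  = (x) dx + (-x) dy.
alpha ∧ beta = (x) dx ∧ dy

Distribute the wedge, using dx_i ∧ dx_j = -dx_j ∧ dx_i and dx_i ∧ dx_i = 0. For each pair (i, j) with i < j, the coefficient of dx_i ∧ dx_j in alpha ∧ beta is (alpha_i * beta_j - alpha_j * beta_i). Collecting: alpha ∧ beta = (x) dx ∧ dy.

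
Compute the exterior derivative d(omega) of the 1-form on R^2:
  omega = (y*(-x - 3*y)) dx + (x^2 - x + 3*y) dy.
d(omega) = (3*x + 6*y - 1) dx ∧ dy

For a 1-form omega = sum_i f_i dx_i, the exterior derivative is
  d(omega) = sum_{i < j} (∂f_j/∂x_i - ∂f_i/∂x_j) dx_i ∧ dx_j.
  coefficient of dx ∧ dy: ∂f_2/∂x - ∂f_1/∂y = ∂(x^2 - x + 3*y)/∂x - ∂(y*(-x - 3*y))/∂y = 3*x + 6*y - 1
Assembling: d(omega) = (3*x + 6*y - 1) dx ∧ dy.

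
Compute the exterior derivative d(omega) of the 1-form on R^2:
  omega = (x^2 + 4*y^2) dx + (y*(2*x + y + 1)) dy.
d(omega) = (-6*y) dx ∧ dy

For a 1-form omega = sum_i f_i dx_i, the exterior derivative is
  d(omega) = sum_{i < j} (∂f_j/∂x_i - ∂f_i/∂x_j) dx_i ∧ dx_j.
  coefficient of dx ∧ dy: ∂f_2/∂x - ∂f_1/∂y = ∂(y*(2*x + y + 1))/∂x - ∂(x^2 + 4*y^2)/∂y = -6*y
Assembling: d(omega) = (-6*y) dx ∧ dy.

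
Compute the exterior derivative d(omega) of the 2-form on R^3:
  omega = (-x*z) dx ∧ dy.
d(omega) = (-x) dx ∧ dy ∧ dz

For a 2-form omega = sum_{i<j} g_{ij} dx_i ∧ dx_j, the exterior derivative is
  d(omega) = sum_{i<j} d(g_{ij}) ∧ dx_i ∧ dx_j = sum_{i<j, k} (∂g_{ij}/∂x_k) dx_k ∧ dx_i ∧ dx_j.
Expand each term, using dx_k ∧ dx_i ∧ dx_j = sgn(permutation) dx_{(a)} ∧ dx_{(b)} ∧ dx_{(c)} with (a < b < c) sorted:
  d(-x*z) includes (∂/∂z)(-x*z) dz = (-x) dz, which multiplied by dx ∧ dy gives (-x) dx ∧ dy ∧ dz
Collecting like 3-forms: d(omega) = (-x) dx ∧ dy ∧ dz.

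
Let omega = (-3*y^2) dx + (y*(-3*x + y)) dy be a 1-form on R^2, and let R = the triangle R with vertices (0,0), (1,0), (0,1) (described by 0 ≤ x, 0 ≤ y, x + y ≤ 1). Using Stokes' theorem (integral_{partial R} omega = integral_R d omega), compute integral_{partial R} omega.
integral_(partial R) omega = 1/2

Stokes: integral_partial_R omega = integral_R d omega with d omega = (∂Q/∂x - ∂P/∂y) dx ∧ dy.
  ∂Q/∂x = -3*y
  ∂P/∂y = -6*y
  integrand = ∂Q/∂x - ∂P/∂y = 3*y.
Integrating over R: integral_0^1 integral_0^{1-x} (3*y) dy dx = 1/2.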